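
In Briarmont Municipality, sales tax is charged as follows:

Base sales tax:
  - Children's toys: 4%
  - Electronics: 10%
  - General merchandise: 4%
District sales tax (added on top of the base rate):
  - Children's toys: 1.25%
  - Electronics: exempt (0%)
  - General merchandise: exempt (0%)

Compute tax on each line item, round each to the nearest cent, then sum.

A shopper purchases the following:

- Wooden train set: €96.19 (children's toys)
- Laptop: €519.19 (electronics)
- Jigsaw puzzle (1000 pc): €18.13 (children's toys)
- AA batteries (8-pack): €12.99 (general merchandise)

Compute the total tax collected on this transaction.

€58.44

Wooden train set €96.19: children's toys → 4% + 1.25% district = 5.25% → €5.05
Laptop €519.19: electronics → 10% + 0% district = 10% → €51.92
Jigsaw puzzle (1000 pc) €18.13: children's toys → 4% + 1.25% district = 5.25% → €0.95
AA batteries (8-pack) €12.99: general merchandise → 4% + 0% district = 4% → €0.52
Total tax = €5.05 + €51.92 + €0.95 + €0.52 = €58.44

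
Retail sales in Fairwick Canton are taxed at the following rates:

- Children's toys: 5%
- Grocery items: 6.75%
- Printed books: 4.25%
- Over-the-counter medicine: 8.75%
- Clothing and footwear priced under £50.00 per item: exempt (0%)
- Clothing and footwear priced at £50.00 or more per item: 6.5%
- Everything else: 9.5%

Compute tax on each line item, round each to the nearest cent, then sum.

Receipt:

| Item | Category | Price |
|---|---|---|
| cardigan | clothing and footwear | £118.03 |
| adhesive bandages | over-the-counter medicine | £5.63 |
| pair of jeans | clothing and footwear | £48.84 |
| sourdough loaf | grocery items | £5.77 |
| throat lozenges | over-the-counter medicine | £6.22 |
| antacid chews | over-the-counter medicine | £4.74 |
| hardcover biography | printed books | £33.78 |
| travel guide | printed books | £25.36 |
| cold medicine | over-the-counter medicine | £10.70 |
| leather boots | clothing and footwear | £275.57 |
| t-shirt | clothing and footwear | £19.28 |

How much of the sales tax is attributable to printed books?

£2.52

Hardcover biography £33.78: printed books → 4.25% → £1.44
Travel guide £25.36: printed books → 4.25% → £1.08
Tax on printed books = £1.44 + £1.08 = £2.52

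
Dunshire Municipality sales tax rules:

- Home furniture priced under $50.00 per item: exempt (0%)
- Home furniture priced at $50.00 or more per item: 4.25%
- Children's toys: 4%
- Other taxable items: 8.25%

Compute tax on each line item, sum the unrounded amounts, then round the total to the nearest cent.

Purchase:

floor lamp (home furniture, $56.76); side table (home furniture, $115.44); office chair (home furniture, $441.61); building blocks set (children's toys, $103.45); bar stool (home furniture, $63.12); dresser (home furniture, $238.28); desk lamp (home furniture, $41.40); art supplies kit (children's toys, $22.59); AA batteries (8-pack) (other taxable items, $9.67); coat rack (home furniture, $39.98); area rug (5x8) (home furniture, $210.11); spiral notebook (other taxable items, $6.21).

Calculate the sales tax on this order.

Floor lamp $56.76: home furniture, $50.00 or more → 4.25% → $2.4123
Side table $115.44: home furniture, $50.00 or more → 4.25% → $4.9062
Office chair $441.61: home furniture, $50.00 or more → 4.25% → $18.768425
Building blocks set $103.45: children's toys → 4% → $4.138
Bar stool $63.12: home furniture, $50.00 or more → 4.25% → $2.6826
Dresser $238.28: home furniture, $50.00 or more → 4.25% → $10.1269
Desk lamp $41.40: home furniture, under $50.00 → 0% → $0.00
Art supplies kit $22.59: children's toys → 4% → $0.9036
AA batteries (8-pack) $9.67: other taxable items → 8.25% → $0.797775
Coat rack $39.98: home furniture, under $50.00 → 0% → $0.00
Area rug (5x8) $210.11: home furniture, $50.00 or more → 4.25% → $8.929675
Spiral notebook $6.21: other taxable items → 8.25% → $0.512325
Unrounded tax sum = $54.1778 → $54.18

$54.18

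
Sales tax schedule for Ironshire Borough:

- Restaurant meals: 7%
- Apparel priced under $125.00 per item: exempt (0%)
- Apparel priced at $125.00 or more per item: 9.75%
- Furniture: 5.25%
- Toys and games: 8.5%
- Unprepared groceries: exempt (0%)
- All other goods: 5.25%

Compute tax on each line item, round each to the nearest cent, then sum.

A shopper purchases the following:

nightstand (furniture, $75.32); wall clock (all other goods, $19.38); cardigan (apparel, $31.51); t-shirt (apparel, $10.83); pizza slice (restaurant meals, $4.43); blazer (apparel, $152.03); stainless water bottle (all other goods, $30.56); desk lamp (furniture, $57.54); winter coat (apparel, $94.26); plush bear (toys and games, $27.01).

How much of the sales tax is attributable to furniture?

Nightstand $75.32: furniture → 5.25% → $3.95
Desk lamp $57.54: furniture → 5.25% → $3.02
Tax on furniture = $3.95 + $3.02 = $6.97

$6.97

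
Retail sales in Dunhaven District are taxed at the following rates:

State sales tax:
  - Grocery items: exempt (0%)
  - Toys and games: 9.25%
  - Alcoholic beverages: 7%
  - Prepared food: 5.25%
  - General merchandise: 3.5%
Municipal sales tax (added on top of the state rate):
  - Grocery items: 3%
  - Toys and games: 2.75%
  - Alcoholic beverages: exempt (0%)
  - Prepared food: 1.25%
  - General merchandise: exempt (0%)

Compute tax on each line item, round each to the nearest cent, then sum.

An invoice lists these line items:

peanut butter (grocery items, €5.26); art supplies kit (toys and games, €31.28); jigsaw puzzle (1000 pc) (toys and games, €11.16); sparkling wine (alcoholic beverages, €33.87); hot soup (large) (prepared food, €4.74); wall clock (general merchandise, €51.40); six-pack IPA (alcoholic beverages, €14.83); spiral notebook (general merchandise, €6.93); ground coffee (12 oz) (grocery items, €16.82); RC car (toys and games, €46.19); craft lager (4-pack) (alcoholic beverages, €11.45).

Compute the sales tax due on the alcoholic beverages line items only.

Sparkling wine €33.87: alcoholic beverages → 7% + 0% municipal = 7% → €2.37
Six-pack IPA €14.83: alcoholic beverages → 7% + 0% municipal = 7% → €1.04
Craft lager (4-pack) €11.45: alcoholic beverages → 7% + 0% municipal = 7% → €0.80
Tax on alcoholic beverages = €2.37 + €1.04 + €0.80 = €4.21

€4.21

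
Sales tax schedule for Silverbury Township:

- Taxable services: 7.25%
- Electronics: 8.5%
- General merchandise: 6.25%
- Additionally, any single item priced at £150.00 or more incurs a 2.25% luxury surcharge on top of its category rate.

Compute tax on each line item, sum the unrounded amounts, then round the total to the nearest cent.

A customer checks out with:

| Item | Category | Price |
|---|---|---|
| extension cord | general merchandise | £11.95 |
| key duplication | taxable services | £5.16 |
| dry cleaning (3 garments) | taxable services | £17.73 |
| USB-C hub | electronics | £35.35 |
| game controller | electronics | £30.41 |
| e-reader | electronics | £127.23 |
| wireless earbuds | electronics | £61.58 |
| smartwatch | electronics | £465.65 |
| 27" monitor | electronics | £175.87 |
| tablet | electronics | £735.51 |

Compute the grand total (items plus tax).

£1838.52

Extension cord £11.95: general merchandise → 6.25% → £0.746875
Key duplication £5.16: taxable services → 7.25% → £0.3741
Dry cleaning (3 garments) £17.73: taxable services → 7.25% → £1.285425
USB-C hub £35.35: electronics → 8.5% → £3.00475
Game controller £30.41: electronics → 8.5% → £2.58485
E-reader £127.23: electronics → 8.5% → £10.81455
Wireless earbuds £61.58: electronics → 8.5% → £5.2343
Smartwatch £465.65: electronics → 8.5% + 2.25% surcharge = 10.75% → £50.057375
27" monitor £175.87: electronics → 8.5% + 2.25% surcharge = 10.75% → £18.906025
Tablet £735.51: electronics → 8.5% + 2.25% surcharge = 10.75% → £79.067325
Subtotal = £1666.44; unrounded tax = £172.075575 → £172.08; total due = £1838.52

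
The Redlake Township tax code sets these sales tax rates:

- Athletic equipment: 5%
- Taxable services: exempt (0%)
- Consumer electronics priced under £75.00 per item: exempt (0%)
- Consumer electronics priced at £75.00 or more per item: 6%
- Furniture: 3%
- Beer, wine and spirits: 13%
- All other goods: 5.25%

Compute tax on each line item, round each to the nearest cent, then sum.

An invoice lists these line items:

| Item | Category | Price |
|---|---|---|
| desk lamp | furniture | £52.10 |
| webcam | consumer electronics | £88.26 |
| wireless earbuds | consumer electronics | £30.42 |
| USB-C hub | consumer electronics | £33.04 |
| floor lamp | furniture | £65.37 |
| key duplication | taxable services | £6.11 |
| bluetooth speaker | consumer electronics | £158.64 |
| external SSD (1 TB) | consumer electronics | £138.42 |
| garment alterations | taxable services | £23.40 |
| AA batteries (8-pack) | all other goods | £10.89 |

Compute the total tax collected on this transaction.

£27.22

Desk lamp £52.10: furniture → 3% → £1.56
Webcam £88.26: consumer electronics, £75.00 or more → 6% → £5.30
Wireless earbuds £30.42: consumer electronics, under £75.00 → 0% → £0.00
USB-C hub £33.04: consumer electronics, under £75.00 → 0% → £0.00
Floor lamp £65.37: furniture → 3% → £1.96
Key duplication £6.11: taxable services → 0% → £0.00
Bluetooth speaker £158.64: consumer electronics, £75.00 or more → 6% → £9.52
External SSD (1 TB) £138.42: consumer electronics, £75.00 or more → 6% → £8.31
Garment alterations £23.40: taxable services → 0% → £0.00
AA batteries (8-pack) £10.89: all other goods → 5.25% → £0.57
Total tax = £1.56 + £5.30 + £1.96 + £9.52 + £8.31 + £0.57 = £27.22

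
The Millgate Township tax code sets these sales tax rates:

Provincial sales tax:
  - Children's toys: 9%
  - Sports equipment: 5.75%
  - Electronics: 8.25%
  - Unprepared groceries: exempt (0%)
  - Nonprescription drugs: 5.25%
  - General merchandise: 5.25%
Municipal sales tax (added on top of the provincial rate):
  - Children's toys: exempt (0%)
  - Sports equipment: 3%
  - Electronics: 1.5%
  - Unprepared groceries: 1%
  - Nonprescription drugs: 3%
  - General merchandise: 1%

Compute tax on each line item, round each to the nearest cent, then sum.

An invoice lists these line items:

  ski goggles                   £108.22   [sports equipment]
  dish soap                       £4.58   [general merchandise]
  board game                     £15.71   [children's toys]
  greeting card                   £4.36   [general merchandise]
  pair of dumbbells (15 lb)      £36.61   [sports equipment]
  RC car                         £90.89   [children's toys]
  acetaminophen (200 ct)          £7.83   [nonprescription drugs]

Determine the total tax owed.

Ski goggles £108.22: sports equipment → 5.75% + 3% municipal = 8.75% → £9.47
Dish soap £4.58: general merchandise → 5.25% + 1% municipal = 6.25% → £0.29
Board game £15.71: children's toys → 9% + 0% municipal = 9% → £1.41
Greeting card £4.36: general merchandise → 5.25% + 1% municipal = 6.25% → £0.27
Pair of dumbbells (15 lb) £36.61: sports equipment → 5.75% + 3% municipal = 8.75% → £3.20
RC car £90.89: children's toys → 9% + 0% municipal = 9% → £8.18
Acetaminophen (200 ct) £7.83: nonprescription drugs → 5.25% + 3% municipal = 8.25% → £0.65
Total tax = £9.47 + £0.29 + £1.41 + £0.27 + £3.20 + £8.18 + £0.65 = £23.47

£23.47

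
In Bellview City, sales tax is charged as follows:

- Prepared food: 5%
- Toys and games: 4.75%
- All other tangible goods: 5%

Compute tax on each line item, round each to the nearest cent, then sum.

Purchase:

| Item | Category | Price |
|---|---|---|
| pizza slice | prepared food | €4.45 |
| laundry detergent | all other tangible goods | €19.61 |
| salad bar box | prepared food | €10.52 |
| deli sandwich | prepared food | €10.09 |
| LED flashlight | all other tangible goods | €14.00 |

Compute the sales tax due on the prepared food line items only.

€1.25

Pizza slice €4.45: prepared food → 5% → €0.22
Salad bar box €10.52: prepared food → 5% → €0.53
Deli sandwich €10.09: prepared food → 5% → €0.50
Tax on prepared food = €0.22 + €0.53 + €0.50 = €1.25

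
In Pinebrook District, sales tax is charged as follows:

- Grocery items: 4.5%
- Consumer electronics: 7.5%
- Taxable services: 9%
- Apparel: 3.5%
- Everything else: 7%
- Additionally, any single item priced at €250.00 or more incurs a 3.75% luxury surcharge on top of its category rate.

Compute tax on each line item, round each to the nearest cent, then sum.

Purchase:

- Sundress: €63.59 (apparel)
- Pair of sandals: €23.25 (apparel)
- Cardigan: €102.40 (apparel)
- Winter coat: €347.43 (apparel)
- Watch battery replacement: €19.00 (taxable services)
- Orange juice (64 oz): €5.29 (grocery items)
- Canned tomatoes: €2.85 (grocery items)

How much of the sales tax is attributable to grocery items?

€0.37

Orange juice (64 oz) €5.29: grocery items → 4.5% → €0.24
Canned tomatoes €2.85: grocery items → 4.5% → €0.13
Tax on grocery items = €0.24 + €0.13 = €0.37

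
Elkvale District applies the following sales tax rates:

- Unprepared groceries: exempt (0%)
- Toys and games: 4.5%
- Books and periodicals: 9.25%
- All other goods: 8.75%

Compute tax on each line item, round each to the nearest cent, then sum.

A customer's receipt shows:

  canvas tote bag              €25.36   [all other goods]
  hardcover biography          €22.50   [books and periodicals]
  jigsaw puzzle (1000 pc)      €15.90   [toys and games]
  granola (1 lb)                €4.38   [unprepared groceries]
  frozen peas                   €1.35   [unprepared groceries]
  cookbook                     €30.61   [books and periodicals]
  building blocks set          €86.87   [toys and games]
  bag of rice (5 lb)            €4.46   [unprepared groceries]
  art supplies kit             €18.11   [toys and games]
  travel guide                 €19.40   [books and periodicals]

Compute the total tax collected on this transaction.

€14.36

Canvas tote bag €25.36: all other goods → 8.75% → €2.22
Hardcover biography €22.50: books and periodicals → 9.25% → €2.08
Jigsaw puzzle (1000 pc) €15.90: toys and games → 4.5% → €0.72
Granola (1 lb) €4.38: unprepared groceries → 0% → €0.00
Frozen peas €1.35: unprepared groceries → 0% → €0.00
Cookbook €30.61: books and periodicals → 9.25% → €2.83
Building blocks set €86.87: toys and games → 4.5% → €3.91
Bag of rice (5 lb) €4.46: unprepared groceries → 0% → €0.00
Art supplies kit €18.11: toys and games → 4.5% → €0.81
Travel guide €19.40: books and periodicals → 9.25% → €1.79
Total tax = €2.22 + €2.08 + €0.72 + €2.83 + €3.91 + €0.81 + €1.79 = €14.36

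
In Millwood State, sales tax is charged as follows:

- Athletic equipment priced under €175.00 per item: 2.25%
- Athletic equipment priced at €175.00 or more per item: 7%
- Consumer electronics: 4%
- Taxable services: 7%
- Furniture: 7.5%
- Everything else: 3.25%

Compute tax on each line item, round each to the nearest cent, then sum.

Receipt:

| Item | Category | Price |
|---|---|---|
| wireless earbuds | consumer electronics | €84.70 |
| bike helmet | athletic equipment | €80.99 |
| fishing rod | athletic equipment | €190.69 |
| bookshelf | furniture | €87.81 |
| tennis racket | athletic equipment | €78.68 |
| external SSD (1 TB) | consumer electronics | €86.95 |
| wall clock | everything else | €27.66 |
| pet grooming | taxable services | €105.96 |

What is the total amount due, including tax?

Wireless earbuds €84.70: consumer electronics → 4% → €3.39
Bike helmet €80.99: athletic equipment, under €175.00 → 2.25% → €1.82
Fishing rod €190.69: athletic equipment, €175.00 or more → 7% → €13.35
Bookshelf €87.81: furniture → 7.5% → €6.59
Tennis racket €78.68: athletic equipment, under €175.00 → 2.25% → €1.77
External SSD (1 TB) €86.95: consumer electronics → 4% → €3.48
Wall clock €27.66: everything else → 3.25% → €0.90
Pet grooming €105.96: taxable services → 7% → €7.42
Subtotal = €743.44; tax = €38.72; total due = €782.16

€782.16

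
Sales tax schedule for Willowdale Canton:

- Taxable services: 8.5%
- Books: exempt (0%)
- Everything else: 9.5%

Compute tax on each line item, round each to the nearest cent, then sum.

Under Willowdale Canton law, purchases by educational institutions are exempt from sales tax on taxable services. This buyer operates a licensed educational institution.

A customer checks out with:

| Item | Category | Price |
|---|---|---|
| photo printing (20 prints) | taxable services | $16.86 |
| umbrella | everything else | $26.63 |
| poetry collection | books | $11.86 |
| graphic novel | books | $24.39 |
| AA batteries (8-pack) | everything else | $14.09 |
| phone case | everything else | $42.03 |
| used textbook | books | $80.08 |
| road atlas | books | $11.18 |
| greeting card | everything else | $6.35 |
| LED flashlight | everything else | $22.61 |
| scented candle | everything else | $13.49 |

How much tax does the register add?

$11.89

Photo printing (20 prints) $16.86: taxable services, buyer-exempt → 0% → $0.00
Umbrella $26.63: everything else → 9.5% → $2.53
Poetry collection $11.86: books → 0% → $0.00
Graphic novel $24.39: books → 0% → $0.00
AA batteries (8-pack) $14.09: everything else → 9.5% → $1.34
Phone case $42.03: everything else → 9.5% → $3.99
Used textbook $80.08: books → 0% → $0.00
Road atlas $11.18: books → 0% → $0.00
Greeting card $6.35: everything else → 9.5% → $0.60
LED flashlight $22.61: everything else → 9.5% → $2.15
Scented candle $13.49: everything else → 9.5% → $1.28
Total tax = $2.53 + $1.34 + $3.99 + $0.60 + $2.15 + $1.28 = $11.89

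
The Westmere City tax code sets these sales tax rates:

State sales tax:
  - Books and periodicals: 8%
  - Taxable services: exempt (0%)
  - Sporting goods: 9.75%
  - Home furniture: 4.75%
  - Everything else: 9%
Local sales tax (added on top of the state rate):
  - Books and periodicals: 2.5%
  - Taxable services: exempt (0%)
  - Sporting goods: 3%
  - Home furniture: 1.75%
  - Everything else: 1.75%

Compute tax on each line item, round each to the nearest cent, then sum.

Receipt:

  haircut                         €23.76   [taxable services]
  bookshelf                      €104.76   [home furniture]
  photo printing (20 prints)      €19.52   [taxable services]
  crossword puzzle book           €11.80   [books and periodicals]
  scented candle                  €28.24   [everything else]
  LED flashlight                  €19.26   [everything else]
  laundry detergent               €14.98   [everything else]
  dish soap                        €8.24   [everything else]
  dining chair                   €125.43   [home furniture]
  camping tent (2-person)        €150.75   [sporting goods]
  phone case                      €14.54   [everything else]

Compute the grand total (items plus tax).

€565.87

Haircut €23.76: taxable services → 0% + 0% local = 0% → €0.00
Bookshelf €104.76: home furniture → 4.75% + 1.75% local = 6.5% → €6.81
Photo printing (20 prints) €19.52: taxable services → 0% + 0% local = 0% → €0.00
Crossword puzzle book €11.80: books and periodicals → 8% + 2.5% local = 10.5% → €1.24
Scented candle €28.24: everything else → 9% + 1.75% local = 10.75% → €3.04
LED flashlight €19.26: everything else → 9% + 1.75% local = 10.75% → €2.07
Laundry detergent €14.98: everything else → 9% + 1.75% local = 10.75% → €1.61
Dish soap €8.24: everything else → 9% + 1.75% local = 10.75% → €0.89
Dining chair €125.43: home furniture → 4.75% + 1.75% local = 6.5% → €8.15
Camping tent (2-person) €150.75: sporting goods → 9.75% + 3% local = 12.75% → €19.22
Phone case €14.54: everything else → 9% + 1.75% local = 10.75% → €1.56
Subtotal = €521.28; tax = €44.59; total due = €565.87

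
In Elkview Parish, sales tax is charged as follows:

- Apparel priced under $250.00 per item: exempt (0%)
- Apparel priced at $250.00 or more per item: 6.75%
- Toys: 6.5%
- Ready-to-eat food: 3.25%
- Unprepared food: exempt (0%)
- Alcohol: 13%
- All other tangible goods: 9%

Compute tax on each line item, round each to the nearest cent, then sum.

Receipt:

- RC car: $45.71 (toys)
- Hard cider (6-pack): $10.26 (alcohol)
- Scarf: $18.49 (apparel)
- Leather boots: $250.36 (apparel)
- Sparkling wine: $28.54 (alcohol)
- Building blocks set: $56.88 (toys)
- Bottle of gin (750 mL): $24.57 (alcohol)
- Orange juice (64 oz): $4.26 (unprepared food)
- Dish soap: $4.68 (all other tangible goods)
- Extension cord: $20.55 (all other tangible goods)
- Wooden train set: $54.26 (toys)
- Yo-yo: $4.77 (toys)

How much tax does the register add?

$37.91

RC car $45.71: toys → 6.5% → $2.97
Hard cider (6-pack) $10.26: alcohol → 13% → $1.33
Scarf $18.49: apparel, under $250.00 → 0% → $0.00
Leather boots $250.36: apparel, $250.00 or more → 6.75% → $16.90
Sparkling wine $28.54: alcohol → 13% → $3.71
Building blocks set $56.88: toys → 6.5% → $3.70
Bottle of gin (750 mL) $24.57: alcohol → 13% → $3.19
Orange juice (64 oz) $4.26: unprepared food → 0% → $0.00
Dish soap $4.68: all other tangible goods → 9% → $0.42
Extension cord $20.55: all other tangible goods → 9% → $1.85
Wooden train set $54.26: toys → 6.5% → $3.53
Yo-yo $4.77: toys → 6.5% → $0.31
Total tax = $2.97 + $1.33 + $16.90 + $3.71 + $3.70 + $3.19 + $0.42 + $1.85 + $3.53 + $0.31 = $37.91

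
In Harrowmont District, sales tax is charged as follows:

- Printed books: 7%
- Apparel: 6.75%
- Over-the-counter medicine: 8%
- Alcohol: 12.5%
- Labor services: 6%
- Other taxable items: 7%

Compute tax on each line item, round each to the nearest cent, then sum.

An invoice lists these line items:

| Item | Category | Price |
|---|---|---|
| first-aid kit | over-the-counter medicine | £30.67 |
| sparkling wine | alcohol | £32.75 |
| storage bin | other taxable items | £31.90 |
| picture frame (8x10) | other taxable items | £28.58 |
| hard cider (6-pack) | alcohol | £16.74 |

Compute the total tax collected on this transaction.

First-aid kit £30.67: over-the-counter medicine → 8% → £2.45
Sparkling wine £32.75: alcohol → 12.5% → £4.09
Storage bin £31.90: other taxable items → 7% → £2.23
Picture frame (8x10) £28.58: other taxable items → 7% → £2.00
Hard cider (6-pack) £16.74: alcohol → 12.5% → £2.09
Total tax = £2.45 + £4.09 + £2.23 + £2.00 + £2.09 = £12.86

£12.86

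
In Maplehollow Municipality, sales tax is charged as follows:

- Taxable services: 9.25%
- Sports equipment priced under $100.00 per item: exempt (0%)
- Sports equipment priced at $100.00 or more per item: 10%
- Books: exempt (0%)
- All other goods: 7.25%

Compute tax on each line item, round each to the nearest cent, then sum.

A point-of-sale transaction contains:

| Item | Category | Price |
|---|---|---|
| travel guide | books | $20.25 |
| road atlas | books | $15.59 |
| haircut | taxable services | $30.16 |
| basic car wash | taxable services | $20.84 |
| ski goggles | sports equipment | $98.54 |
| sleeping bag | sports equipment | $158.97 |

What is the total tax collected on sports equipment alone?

$15.90

Ski goggles $98.54: sports equipment, under $100.00 → 0% → $0.00
Sleeping bag $158.97: sports equipment, $100.00 or more → 10% → $15.90
Tax on sports equipment = $0.00 + $15.90 = $15.90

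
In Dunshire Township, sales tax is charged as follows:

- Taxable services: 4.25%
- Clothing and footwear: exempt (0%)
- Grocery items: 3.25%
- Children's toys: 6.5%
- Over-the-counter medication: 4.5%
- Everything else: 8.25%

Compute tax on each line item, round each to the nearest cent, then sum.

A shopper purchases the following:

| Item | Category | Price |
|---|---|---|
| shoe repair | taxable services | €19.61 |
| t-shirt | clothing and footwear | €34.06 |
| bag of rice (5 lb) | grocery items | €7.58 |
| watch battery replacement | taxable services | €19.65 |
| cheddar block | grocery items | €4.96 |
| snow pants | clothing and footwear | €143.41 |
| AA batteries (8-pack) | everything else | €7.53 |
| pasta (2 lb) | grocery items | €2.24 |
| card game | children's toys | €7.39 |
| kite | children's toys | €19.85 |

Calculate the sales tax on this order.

Shoe repair €19.61: taxable services → 4.25% → €0.83
T-shirt €34.06: clothing and footwear → 0% → €0.00
Bag of rice (5 lb) €7.58: grocery items → 3.25% → €0.25
Watch battery replacement €19.65: taxable services → 4.25% → €0.84
Cheddar block €4.96: grocery items → 3.25% → €0.16
Snow pants €143.41: clothing and footwear → 0% → €0.00
AA batteries (8-pack) €7.53: everything else → 8.25% → €0.62
Pasta (2 lb) €2.24: grocery items → 3.25% → €0.07
Card game €7.39: children's toys → 6.5% → €0.48
Kite €19.85: children's toys → 6.5% → €1.29
Total tax = €0.83 + €0.25 + €0.84 + €0.16 + €0.62 + €0.07 + €0.48 + €1.29 = €4.54

€4.54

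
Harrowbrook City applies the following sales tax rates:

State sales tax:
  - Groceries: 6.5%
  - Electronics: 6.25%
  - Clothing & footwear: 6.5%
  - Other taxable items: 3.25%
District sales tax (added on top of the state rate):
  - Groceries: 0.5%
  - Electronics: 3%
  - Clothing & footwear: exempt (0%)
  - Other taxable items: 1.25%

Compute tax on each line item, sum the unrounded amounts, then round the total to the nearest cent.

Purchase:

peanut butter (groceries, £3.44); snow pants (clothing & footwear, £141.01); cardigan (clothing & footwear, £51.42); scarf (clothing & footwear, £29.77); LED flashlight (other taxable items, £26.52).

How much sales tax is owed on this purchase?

£15.88

Peanut butter £3.44: groceries → 6.5% + 0.5% district = 7% → £0.2408
Snow pants £141.01: clothing & footwear → 6.5% + 0% district = 6.5% → £9.16565
Cardigan £51.42: clothing & footwear → 6.5% + 0% district = 6.5% → £3.3423
Scarf £29.77: clothing & footwear → 6.5% + 0% district = 6.5% → £1.93505
LED flashlight £26.52: other taxable items → 3.25% + 1.25% district = 4.5% → £1.1934
Unrounded tax sum = £15.8772 → £15.88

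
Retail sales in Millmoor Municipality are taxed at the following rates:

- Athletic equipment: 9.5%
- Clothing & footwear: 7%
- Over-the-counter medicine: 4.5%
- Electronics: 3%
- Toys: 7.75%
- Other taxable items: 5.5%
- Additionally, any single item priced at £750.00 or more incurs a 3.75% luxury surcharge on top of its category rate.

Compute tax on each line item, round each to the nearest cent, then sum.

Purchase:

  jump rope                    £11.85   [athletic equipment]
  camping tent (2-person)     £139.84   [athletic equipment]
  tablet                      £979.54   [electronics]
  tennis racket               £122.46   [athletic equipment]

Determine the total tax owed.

Jump rope £11.85: athletic equipment → 9.5% → £1.13
Camping tent (2-person) £139.84: athletic equipment → 9.5% → £13.28
Tablet £979.54: electronics → 3% + 3.75% surcharge = 6.75% → £66.12
Tennis racket £122.46: athletic equipment → 9.5% → £11.63
Total tax = £1.13 + £13.28 + £66.12 + £11.63 = £92.16

£92.16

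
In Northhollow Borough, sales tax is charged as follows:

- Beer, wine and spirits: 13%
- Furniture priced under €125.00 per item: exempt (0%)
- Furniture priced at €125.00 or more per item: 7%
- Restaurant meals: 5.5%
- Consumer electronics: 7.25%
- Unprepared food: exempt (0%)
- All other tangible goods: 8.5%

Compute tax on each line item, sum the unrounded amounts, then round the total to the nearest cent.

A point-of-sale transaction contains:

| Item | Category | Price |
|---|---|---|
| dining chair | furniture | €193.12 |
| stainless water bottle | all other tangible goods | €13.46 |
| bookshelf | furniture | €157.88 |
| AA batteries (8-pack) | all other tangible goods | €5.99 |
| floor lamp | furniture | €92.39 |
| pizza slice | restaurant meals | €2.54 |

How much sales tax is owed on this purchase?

€26.36

Dining chair €193.12: furniture, €125.00 or more → 7% → €13.5184
Stainless water bottle €13.46: all other tangible goods → 8.5% → €1.1441
Bookshelf €157.88: furniture, €125.00 or more → 7% → €11.0516
AA batteries (8-pack) €5.99: all other tangible goods → 8.5% → €0.50915
Floor lamp €92.39: furniture, under €125.00 → 0% → €0.00
Pizza slice €2.54: restaurant meals → 5.5% → €0.1397
Unrounded tax sum = €26.36295 → €26.36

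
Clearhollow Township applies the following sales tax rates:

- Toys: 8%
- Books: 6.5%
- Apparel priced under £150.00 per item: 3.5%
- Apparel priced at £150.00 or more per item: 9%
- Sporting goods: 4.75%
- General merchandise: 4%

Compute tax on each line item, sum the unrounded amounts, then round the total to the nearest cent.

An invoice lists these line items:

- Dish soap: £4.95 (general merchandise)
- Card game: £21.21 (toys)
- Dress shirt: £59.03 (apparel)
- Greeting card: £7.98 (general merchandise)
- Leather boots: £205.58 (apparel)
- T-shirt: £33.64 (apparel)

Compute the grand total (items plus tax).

Dish soap £4.95: general merchandise → 4% → £0.198
Card game £21.21: toys → 8% → £1.6968
Dress shirt £59.03: apparel, under £150.00 → 3.5% → £2.06605
Greeting card £7.98: general merchandise → 4% → £0.3192
Leather boots £205.58: apparel, £150.00 or more → 9% → £18.5022
T-shirt £33.64: apparel, under £150.00 → 3.5% → £1.1774
Subtotal = £332.39; unrounded tax = £23.95965 → £23.96; total due = £356.35

£356.35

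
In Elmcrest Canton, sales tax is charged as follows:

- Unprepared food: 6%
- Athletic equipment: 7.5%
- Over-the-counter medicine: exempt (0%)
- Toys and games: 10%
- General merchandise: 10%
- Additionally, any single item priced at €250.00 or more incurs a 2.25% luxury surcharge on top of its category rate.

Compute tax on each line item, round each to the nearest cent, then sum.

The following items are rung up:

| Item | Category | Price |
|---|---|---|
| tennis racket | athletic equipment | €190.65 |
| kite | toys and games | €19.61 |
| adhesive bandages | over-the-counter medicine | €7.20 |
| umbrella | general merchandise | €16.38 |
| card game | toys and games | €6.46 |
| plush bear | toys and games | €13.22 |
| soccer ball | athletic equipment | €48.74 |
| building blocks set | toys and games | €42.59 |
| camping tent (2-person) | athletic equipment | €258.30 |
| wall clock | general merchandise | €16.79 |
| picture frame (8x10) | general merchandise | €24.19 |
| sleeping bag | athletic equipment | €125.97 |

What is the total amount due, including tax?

€836.62

Tennis racket €190.65: athletic equipment → 7.5% → €14.30
Kite €19.61: toys and games → 10% → €1.96
Adhesive bandages €7.20: over-the-counter medicine → 0% → €0.00
Umbrella €16.38: general merchandise → 10% → €1.64
Card game €6.46: toys and games → 10% → €0.65
Plush bear €13.22: toys and games → 10% → €1.32
Soccer ball €48.74: athletic equipment → 7.5% → €3.66
Building blocks set €42.59: toys and games → 10% → €4.26
Camping tent (2-person) €258.30: athletic equipment → 7.5% + 2.25% surcharge = 9.75% → €25.18
Wall clock €16.79: general merchandise → 10% → €1.68
Picture frame (8x10) €24.19: general merchandise → 10% → €2.42
Sleeping bag €125.97: athletic equipment → 7.5% → €9.45
Subtotal = €770.10; tax = €66.52; total due = €836.62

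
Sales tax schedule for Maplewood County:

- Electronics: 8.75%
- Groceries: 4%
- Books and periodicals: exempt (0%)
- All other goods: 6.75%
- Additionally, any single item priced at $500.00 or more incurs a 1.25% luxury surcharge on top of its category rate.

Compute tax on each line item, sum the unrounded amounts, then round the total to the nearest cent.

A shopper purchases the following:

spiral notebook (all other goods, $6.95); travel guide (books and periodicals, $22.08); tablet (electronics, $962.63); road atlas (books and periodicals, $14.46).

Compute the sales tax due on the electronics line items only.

$96.26

Tablet $962.63: electronics → 8.75% + 1.25% surcharge = 10% → $96.263
Tax on electronics: unrounded sum = $96.263 → $96.26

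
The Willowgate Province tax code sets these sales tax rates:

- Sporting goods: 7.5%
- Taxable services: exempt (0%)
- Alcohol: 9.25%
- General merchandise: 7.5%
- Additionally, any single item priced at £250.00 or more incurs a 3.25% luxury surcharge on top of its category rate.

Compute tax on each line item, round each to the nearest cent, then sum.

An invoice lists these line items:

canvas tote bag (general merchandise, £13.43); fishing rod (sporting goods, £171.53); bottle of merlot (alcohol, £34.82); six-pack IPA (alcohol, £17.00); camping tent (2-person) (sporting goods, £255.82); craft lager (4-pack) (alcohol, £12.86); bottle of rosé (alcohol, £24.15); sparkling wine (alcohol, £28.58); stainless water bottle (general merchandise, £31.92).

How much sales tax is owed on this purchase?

£54.61

Canvas tote bag £13.43: general merchandise → 7.5% → £1.01
Fishing rod £171.53: sporting goods → 7.5% → £12.86
Bottle of merlot £34.82: alcohol → 9.25% → £3.22
Six-pack IPA £17.00: alcohol → 9.25% → £1.57
Camping tent (2-person) £255.82: sporting goods → 7.5% + 3.25% surcharge = 10.75% → £27.50
Craft lager (4-pack) £12.86: alcohol → 9.25% → £1.19
Bottle of rosé £24.15: alcohol → 9.25% → £2.23
Sparkling wine £28.58: alcohol → 9.25% → £2.64
Stainless water bottle £31.92: general merchandise → 7.5% → £2.39
Total tax = £1.01 + £12.86 + £3.22 + £1.57 + £27.50 + £1.19 + £2.23 + £2.64 + £2.39 = £54.61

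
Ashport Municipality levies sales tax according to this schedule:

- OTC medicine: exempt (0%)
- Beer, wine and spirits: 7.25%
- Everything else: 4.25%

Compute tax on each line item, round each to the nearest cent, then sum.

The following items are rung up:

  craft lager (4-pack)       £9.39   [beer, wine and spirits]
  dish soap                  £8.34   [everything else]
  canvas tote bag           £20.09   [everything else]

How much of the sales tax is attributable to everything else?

£1.20

Dish soap £8.34: everything else → 4.25% → £0.35
Canvas tote bag £20.09: everything else → 4.25% → £0.85
Tax on everything else = £0.35 + £0.85 = £1.20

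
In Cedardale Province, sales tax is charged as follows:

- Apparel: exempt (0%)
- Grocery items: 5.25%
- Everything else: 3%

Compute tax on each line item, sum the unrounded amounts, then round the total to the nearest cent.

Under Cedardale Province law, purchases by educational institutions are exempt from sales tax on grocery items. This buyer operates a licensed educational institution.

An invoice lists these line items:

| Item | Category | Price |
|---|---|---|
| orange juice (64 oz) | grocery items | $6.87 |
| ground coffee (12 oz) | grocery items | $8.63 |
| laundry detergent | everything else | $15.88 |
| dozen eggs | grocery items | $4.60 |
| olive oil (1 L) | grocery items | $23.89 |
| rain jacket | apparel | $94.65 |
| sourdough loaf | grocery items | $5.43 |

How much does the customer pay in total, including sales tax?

$160.43

Orange juice (64 oz) $6.87: grocery items, buyer-exempt → 0% → $0.00
Ground coffee (12 oz) $8.63: grocery items, buyer-exempt → 0% → $0.00
Laundry detergent $15.88: everything else → 3% → $0.4764
Dozen eggs $4.60: grocery items, buyer-exempt → 0% → $0.00
Olive oil (1 L) $23.89: grocery items, buyer-exempt → 0% → $0.00
Rain jacket $94.65: apparel → 0% → $0.00
Sourdough loaf $5.43: grocery items, buyer-exempt → 0% → $0.00
Subtotal = $159.95; unrounded tax = $0.4764 → $0.48; total due = $160.43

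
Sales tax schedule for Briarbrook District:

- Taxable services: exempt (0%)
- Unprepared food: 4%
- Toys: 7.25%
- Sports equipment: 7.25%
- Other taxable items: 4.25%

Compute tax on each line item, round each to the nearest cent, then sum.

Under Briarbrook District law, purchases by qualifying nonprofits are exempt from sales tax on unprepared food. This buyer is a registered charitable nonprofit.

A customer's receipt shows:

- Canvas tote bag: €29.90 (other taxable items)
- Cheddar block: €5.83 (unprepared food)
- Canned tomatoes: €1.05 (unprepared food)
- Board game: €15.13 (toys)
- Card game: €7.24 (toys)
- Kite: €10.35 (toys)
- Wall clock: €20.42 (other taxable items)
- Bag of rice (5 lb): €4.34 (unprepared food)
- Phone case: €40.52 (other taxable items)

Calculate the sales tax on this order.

Canvas tote bag €29.90: other taxable items → 4.25% → €1.27
Cheddar block €5.83: unprepared food, buyer-exempt → 0% → €0.00
Canned tomatoes €1.05: unprepared food, buyer-exempt → 0% → €0.00
Board game €15.13: toys → 7.25% → €1.10
Card game €7.24: toys → 7.25% → €0.52
Kite €10.35: toys → 7.25% → €0.75
Wall clock €20.42: other taxable items → 4.25% → €0.87
Bag of rice (5 lb) €4.34: unprepared food, buyer-exempt → 0% → €0.00
Phone case €40.52: other taxable items → 4.25% → €1.72
Total tax = €1.27 + €1.10 + €0.52 + €0.75 + €0.87 + €1.72 = €6.23

€6.23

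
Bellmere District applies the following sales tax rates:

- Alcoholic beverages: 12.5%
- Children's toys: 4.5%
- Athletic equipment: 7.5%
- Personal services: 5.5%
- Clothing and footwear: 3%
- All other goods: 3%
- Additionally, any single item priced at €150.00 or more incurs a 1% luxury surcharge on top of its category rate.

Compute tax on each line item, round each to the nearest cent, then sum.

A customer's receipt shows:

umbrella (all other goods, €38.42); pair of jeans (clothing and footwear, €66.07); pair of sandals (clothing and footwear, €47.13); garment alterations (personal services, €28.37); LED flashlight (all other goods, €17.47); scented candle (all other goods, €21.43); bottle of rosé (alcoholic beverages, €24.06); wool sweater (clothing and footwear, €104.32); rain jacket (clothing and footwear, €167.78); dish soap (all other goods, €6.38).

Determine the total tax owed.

€20.30

Umbrella €38.42: all other goods → 3% → €1.15
Pair of jeans €66.07: clothing and footwear → 3% → €1.98
Pair of sandals €47.13: clothing and footwear → 3% → €1.41
Garment alterations €28.37: personal services → 5.5% → €1.56
LED flashlight €17.47: all other goods → 3% → €0.52
Scented candle €21.43: all other goods → 3% → €0.64
Bottle of rosé €24.06: alcoholic beverages → 12.5% → €3.01
Wool sweater €104.32: clothing and footwear → 3% → €3.13
Rain jacket €167.78: clothing and footwear → 3% + 1% surcharge = 4% → €6.71
Dish soap €6.38: all other goods → 3% → €0.19
Total tax = €1.15 + €1.98 + €1.41 + €1.56 + €0.52 + €0.64 + €3.01 + €3.13 + €6.71 + €0.19 = €20.30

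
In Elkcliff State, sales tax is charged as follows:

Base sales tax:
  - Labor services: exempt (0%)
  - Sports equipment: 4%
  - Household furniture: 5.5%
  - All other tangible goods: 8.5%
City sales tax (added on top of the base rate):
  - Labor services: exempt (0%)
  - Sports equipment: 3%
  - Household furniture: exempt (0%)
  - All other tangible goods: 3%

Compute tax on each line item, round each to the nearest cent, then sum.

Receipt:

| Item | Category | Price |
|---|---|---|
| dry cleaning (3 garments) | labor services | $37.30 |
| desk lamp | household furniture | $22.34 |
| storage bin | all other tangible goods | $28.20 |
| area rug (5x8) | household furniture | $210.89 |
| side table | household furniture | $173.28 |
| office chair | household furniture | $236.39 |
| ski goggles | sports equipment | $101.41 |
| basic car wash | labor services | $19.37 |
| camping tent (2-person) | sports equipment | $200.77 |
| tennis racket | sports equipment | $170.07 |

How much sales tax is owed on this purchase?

Dry cleaning (3 garments) $37.30: labor services → 0% + 0% city = 0% → $0.00
Desk lamp $22.34: household furniture → 5.5% + 0% city = 5.5% → $1.23
Storage bin $28.20: all other tangible goods → 8.5% + 3% city = 11.5% → $3.24
Area rug (5x8) $210.89: household furniture → 5.5% + 0% city = 5.5% → $11.60
Side table $173.28: household furniture → 5.5% + 0% city = 5.5% → $9.53
Office chair $236.39: household furniture → 5.5% + 0% city = 5.5% → $13.00
Ski goggles $101.41: sports equipment → 4% + 3% city = 7% → $7.10
Basic car wash $19.37: labor services → 0% + 0% city = 0% → $0.00
Camping tent (2-person) $200.77: sports equipment → 4% + 3% city = 7% → $14.05
Tennis racket $170.07: sports equipment → 4% + 3% city = 7% → $11.90
Total tax = $1.23 + $3.24 + $11.60 + $9.53 + $13.00 + $7.10 + $14.05 + $11.90 = $71.65

$71.65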